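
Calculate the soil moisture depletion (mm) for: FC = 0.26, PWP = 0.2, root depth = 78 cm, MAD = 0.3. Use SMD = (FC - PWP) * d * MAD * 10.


SMD = (FC - PWP) * d * MAD * 10
SMD = (0.26 - 0.2) * 78 * 0.3 * 10
SMD = 0.0600 * 78 * 0.3 * 10

14.0400 mm


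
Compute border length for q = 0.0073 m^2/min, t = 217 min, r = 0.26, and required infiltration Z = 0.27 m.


L = q*t/((1+r)*Z)
L = 0.0073*217/((1+0.26)*0.27)
L = 1.5841/0.3402

4.6564 m


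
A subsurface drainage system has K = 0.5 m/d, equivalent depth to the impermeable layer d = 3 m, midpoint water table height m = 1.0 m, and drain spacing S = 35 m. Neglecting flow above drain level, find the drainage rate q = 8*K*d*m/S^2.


q = 8*K*d*m/S^2
q = 8*0.5*3*1.0/35^2
q = 12.0000 / 1225

0.0098 m/d


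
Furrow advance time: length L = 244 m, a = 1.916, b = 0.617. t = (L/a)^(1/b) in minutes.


t = (L/a)^(1/b)
t = (244/1.916)^(1/0.617)
t = 127.348643^(1/0.617)

2580.2404 min


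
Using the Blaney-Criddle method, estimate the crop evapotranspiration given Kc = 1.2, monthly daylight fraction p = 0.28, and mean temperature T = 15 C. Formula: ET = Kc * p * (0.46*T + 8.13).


ET = Kc * p * (0.46*T + 8.13)
ET = 1.2 * 0.28 * (0.46*15 + 8.13)
ET = 1.2 * 0.28 * 15.0300

5.0501 mm/day


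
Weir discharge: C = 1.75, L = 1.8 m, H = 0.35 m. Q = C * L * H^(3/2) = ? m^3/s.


Q = C * L * H^(3/2) = 1.75 * 1.8 * 0.35^1.5 = 1.75 * 1.8 * 0.207063

0.6522 m^3/s


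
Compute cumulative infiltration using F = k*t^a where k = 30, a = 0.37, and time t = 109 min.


F = k * t^a = 30 * 109^0.37
F = 30 * 5.673457

170.2037 mm


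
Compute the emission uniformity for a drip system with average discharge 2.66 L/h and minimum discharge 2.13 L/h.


EU = (q_min/q_avg)*100 = (2.13/2.66)*100 = 80.0752%

80.0752 %


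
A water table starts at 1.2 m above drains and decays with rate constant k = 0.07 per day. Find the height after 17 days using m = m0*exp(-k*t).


m = m0 * exp(-k*t)
m = 1.2 * exp(-0.07 * 17)
m = 1.2 * exp(-1.1900)

0.3651 m


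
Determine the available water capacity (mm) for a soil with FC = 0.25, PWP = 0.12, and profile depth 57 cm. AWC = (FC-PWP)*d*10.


AWC = (FC - PWP) * d * 10
AWC = (0.25 - 0.12) * 57 * 10
AWC = 0.1300 * 57 * 10

74.1000 mm


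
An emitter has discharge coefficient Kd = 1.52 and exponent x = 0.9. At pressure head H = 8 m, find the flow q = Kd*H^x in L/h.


q = Kd * H^x = 1.52 * 8^0.9 = 1.52 * 6.498019

9.8770 L/h


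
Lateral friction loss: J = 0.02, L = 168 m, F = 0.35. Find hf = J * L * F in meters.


hf = J * L * F = 0.02 * 168 * 0.35 = 1.1760 m

1.1760 m


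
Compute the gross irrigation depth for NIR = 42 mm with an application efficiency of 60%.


Ea = 60% = 0.6
GID = NIR / Ea = 42 / 0.6 = 70.0000 mm

70.0000 mm


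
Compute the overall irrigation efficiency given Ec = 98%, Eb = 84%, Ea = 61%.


Ec = 0.98, Eb = 0.84, Ea = 0.61
E = 0.98 * 0.84 * 0.61 * 100 = 50.2152%

50.2152 %


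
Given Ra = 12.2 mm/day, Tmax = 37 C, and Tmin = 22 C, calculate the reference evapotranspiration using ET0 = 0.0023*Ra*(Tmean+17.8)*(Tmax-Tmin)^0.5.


Tmean = (Tmax + Tmin)/2 = (37 + 22)/2 = 29.5
ET0 = 0.0023 * 12.2 * (29.5 + 17.8) * sqrt(37 - 22)
ET0 = 0.0023 * 12.2 * 47.3 * 3.872983

5.1404 mm/day


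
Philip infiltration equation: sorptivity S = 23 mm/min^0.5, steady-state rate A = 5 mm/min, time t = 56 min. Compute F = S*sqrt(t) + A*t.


F = S*sqrt(t) + A*t
F = 23*sqrt(56) + 5*56
F = 23*7.483315 + 280

452.1162 mm


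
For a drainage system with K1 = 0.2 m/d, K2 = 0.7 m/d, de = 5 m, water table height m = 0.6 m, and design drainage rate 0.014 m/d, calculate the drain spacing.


S^2 = 8*K2*de*m/q + 4*K1*m^2/q
S^2 = 8*0.7*5*0.6/0.014 + 4*0.2*0.6^2/0.014
S = sqrt(1220.5714)

34.9367 m


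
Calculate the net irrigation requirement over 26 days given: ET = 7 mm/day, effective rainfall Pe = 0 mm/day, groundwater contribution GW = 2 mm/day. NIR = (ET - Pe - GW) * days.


Daily deficit = ET - Pe - GW = 7 - 0 - 2 = 5 mm/day
NIR = 5 * 26 = 130 mm

130.0000 mm


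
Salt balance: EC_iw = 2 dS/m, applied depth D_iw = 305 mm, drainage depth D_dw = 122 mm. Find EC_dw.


EC_dw = EC_iw * D_iw / D_dw
EC_dw = 2 * 305 / 122
EC_dw = 610 / 122

5.0000 dS/m


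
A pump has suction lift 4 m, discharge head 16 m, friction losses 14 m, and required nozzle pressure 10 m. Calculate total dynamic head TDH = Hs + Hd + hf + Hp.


TDH = Hs + Hd + hf + Hp = 4 + 16 + 14 + 10 = 44

44 m


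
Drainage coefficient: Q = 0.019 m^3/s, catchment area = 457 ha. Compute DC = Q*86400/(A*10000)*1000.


DC = Q * 86400 / (A * 10000) * 1000
DC = 0.019 * 86400 / (457 * 10000) * 1000
DC = 1641600.0000 / 4570000

0.3592 mm/day


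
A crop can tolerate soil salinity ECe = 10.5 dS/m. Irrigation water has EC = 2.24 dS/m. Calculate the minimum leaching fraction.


LR = ECiw / (5*ECe - ECiw)
LR = 2.24 / (5*10.5 - 2.24)
LR = 2.24 / 50.2600

0.0446


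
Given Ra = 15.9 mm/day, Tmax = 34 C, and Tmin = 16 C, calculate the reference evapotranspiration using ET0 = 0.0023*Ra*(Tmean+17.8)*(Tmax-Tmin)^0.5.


Tmean = (Tmax + Tmin)/2 = (34 + 16)/2 = 25.0
ET0 = 0.0023 * 15.9 * (25.0 + 17.8) * sqrt(34 - 16)
ET0 = 0.0023 * 15.9 * 42.8 * 4.242641

6.6406 mm/day


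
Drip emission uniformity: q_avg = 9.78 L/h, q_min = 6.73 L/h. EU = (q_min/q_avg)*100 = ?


EU = (q_min/q_avg)*100 = (6.73/9.78)*100 = 68.8139%

68.8139 %


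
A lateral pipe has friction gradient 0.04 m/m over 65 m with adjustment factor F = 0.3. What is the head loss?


hf = J * L * F = 0.04 * 65 * 0.3 = 0.7800 m

0.7800 m


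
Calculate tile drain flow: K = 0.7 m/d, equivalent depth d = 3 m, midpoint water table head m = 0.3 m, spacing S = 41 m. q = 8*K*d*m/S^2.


q = 8*K*d*m/S^2
q = 8*0.7*3*0.3/41^2
q = 5.0400 / 1681

0.0030 m/d


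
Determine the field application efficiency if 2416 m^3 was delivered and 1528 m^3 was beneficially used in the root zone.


Ea = V_root / V_field * 100 = 1528 / 2416 * 100 = 63.2450%

63.2450 %


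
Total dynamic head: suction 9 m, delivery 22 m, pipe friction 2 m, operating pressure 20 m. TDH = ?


TDH = Hs + Hd + hf + Hp = 9 + 22 + 2 + 20 = 53

53 m


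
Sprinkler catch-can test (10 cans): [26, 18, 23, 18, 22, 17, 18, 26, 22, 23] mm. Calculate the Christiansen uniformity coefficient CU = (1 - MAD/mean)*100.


mean = 21.300000 mm
MAD = 2.840000 mm
CU = (1 - 2.840000/21.300000)*100

86.6667 %


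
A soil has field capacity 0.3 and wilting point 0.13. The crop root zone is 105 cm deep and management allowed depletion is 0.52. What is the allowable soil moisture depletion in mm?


SMD = (FC - PWP) * d * MAD * 10
SMD = (0.3 - 0.13) * 105 * 0.52 * 10
SMD = 0.1700 * 105 * 0.52 * 10

92.8200 mm


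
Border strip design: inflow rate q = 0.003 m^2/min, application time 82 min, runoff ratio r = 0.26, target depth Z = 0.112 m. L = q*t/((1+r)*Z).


L = q*t/((1+r)*Z)
L = 0.003*82/((1+0.26)*0.112)
L = 0.246/0.14112

1.7432 m


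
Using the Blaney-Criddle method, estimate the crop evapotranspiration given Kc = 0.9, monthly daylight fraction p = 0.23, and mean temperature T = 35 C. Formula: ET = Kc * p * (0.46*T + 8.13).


ET = Kc * p * (0.46*T + 8.13)
ET = 0.9 * 0.23 * (0.46*35 + 8.13)
ET = 0.9 * 0.23 * 24.2300

5.0156 mm/day


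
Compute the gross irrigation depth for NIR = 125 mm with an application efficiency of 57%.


Ea = 57% = 0.57
GID = NIR / Ea = 125 / 0.57 = 219.2982 mm

219.2982 mm


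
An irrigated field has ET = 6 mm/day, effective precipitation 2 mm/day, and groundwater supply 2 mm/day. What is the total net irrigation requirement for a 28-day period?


Daily deficit = ET - Pe - GW = 6 - 2 - 2 = 2 mm/day
NIR = 2 * 28 = 56 mm

56.0000 mm


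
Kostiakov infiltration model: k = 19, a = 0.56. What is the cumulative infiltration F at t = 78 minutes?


F = k * t^a = 19 * 78^0.56
F = 19 * 11.470252

217.9348 mm


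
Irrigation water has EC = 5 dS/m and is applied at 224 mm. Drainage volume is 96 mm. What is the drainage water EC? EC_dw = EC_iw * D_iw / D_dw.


EC_dw = EC_iw * D_iw / D_dw
EC_dw = 5 * 224 / 96
EC_dw = 1120 / 96

11.6667 dS/m


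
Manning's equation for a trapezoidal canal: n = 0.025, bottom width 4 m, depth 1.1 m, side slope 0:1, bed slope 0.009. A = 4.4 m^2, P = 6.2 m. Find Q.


R = A/P = 4.4/6.2 = 0.709677
Q = (1/0.025) * 4.4 * 0.709677^(2/3) * 0.009^0.5

13.2844 m^3/s


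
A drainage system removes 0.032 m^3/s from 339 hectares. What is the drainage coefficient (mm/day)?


DC = Q * 86400 / (A * 10000) * 1000
DC = 0.032 * 86400 / (339 * 10000) * 1000
DC = 2764800.0000 / 3390000

0.8156 mm/day


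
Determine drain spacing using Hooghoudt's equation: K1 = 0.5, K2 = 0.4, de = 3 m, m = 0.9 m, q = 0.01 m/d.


S^2 = 8*K2*de*m/q + 4*K1*m^2/q
S^2 = 8*0.4*3*0.9/0.01 + 4*0.5*0.9^2/0.01
S = sqrt(1026.0000)

32.0312 m


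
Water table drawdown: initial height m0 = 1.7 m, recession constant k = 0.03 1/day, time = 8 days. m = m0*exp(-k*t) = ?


m = m0 * exp(-k*t)
m = 1.7 * exp(-0.03 * 8)
m = 1.7 * exp(-0.2400)

1.3373 m


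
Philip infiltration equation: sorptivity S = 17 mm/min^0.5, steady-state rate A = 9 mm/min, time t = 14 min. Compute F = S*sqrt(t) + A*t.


F = S*sqrt(t) + A*t
F = 17*sqrt(14) + 9*14
F = 17*3.741657 + 126

189.6082 mm


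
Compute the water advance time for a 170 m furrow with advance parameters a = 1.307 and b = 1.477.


t = (L/a)^(1/b)
t = (170/1.307)^(1/1.477)
t = 130.068860^(1/1.477)

27.0021 min


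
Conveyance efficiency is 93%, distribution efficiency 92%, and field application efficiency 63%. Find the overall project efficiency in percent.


Ec = 0.93, Eb = 0.92, Ea = 0.63
E = 0.93 * 0.92 * 0.63 * 100 = 53.9028%

53.9028 %


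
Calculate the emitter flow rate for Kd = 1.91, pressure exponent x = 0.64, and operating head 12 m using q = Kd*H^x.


q = Kd * H^x = 1.91 * 12^0.64 = 1.91 * 4.905418

9.3693 L/h


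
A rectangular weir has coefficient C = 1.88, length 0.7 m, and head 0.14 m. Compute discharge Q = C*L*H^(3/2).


Q = C * L * H^(3/2) = 1.88 * 0.7 * 0.14^1.5 = 1.88 * 0.7 * 0.052383

0.0689 m^3/s


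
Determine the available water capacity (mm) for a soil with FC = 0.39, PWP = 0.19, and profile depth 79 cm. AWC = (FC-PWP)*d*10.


AWC = (FC - PWP) * d * 10
AWC = (0.39 - 0.19) * 79 * 10
AWC = 0.2000 * 79 * 10

158.0000 mm


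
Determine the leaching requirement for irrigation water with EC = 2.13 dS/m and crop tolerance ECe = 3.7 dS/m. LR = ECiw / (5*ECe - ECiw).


LR = ECiw / (5*ECe - ECiw)
LR = 2.13 / (5*3.7 - 2.13)
LR = 2.13 / 16.3700

0.1301


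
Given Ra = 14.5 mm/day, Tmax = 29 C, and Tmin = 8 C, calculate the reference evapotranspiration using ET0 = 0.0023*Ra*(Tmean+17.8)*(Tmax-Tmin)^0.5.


Tmean = (Tmax + Tmin)/2 = (29 + 8)/2 = 18.5
ET0 = 0.0023 * 14.5 * (18.5 + 17.8) * sqrt(29 - 8)
ET0 = 0.0023 * 14.5 * 36.3 * 4.582576

5.5477 mm/day


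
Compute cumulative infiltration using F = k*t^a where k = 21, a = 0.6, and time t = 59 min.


F = k * t^a = 21 * 59^0.6
F = 21 * 11.548118

242.5105 mm


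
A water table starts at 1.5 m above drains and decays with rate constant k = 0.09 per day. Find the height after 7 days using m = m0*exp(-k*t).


m = m0 * exp(-k*t)
m = 1.5 * exp(-0.09 * 7)
m = 1.5 * exp(-0.6300)

0.7989 m


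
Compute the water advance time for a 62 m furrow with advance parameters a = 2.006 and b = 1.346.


t = (L/a)^(1/b)
t = (62/2.006)^(1/1.346)
t = 30.907278^(1/1.346)

12.7947 min


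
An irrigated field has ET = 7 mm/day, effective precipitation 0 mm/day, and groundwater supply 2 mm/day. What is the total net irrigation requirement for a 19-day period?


Daily deficit = ET - Pe - GW = 7 - 0 - 2 = 5 mm/day
NIR = 5 * 19 = 95 mm

95.0000 mm


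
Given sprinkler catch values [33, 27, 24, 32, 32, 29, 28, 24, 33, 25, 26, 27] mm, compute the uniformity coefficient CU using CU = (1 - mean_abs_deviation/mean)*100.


mean = 28.333333 mm
MAD = 2.888889 mm
CU = (1 - 2.888889/28.333333)*100

89.8039 %


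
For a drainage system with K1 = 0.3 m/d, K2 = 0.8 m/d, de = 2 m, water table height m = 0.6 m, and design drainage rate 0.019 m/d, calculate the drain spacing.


S^2 = 8*K2*de*m/q + 4*K1*m^2/q
S^2 = 8*0.8*2*0.6/0.019 + 4*0.3*0.6^2/0.019
S = sqrt(426.9474)

20.6627 m


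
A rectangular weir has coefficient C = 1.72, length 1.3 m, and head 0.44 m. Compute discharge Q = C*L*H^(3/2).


Q = C * L * H^(3/2) = 1.72 * 1.3 * 0.44^1.5 = 1.72 * 1.3 * 0.291863

0.6526 m^3/s


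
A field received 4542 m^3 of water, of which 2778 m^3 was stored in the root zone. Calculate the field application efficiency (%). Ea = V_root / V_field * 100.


Ea = V_root / V_field * 100 = 2778 / 4542 * 100 = 61.1625%

61.1625 %


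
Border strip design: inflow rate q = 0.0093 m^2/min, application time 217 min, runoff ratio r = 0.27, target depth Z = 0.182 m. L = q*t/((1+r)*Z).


L = q*t/((1+r)*Z)
L = 0.0093*217/((1+0.27)*0.182)
L = 2.0181/0.23114

8.7311 m


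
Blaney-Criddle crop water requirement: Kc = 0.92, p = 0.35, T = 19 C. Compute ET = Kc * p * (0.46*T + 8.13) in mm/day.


ET = Kc * p * (0.46*T + 8.13)
ET = 0.92 * 0.35 * (0.46*19 + 8.13)
ET = 0.92 * 0.35 * 16.8700

5.4321 mm/day


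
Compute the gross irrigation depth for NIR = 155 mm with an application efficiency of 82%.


Ea = 82% = 0.82
GID = NIR / Ea = 155 / 0.82 = 189.0244 mm

189.0244 mm


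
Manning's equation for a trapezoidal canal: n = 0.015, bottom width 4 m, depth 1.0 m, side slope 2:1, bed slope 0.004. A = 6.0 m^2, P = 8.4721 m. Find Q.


R = A/P = 6.0/8.4721 = 0.708207
Q = (1/0.015) * 6.0 * 0.708207^(2/3) * 0.004^0.5

20.1000 m^3/s


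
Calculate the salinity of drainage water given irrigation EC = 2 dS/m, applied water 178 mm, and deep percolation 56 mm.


EC_dw = EC_iw * D_iw / D_dw
EC_dw = 2 * 178 / 56
EC_dw = 356 / 56

6.3571 dS/m


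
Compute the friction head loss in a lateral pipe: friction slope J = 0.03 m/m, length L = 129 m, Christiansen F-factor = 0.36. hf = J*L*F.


hf = J * L * F = 0.03 * 129 * 0.36 = 1.3932 m

1.3932 m


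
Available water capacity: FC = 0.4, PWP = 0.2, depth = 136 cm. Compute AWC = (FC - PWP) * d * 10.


AWC = (FC - PWP) * d * 10
AWC = (0.4 - 0.2) * 136 * 10
AWC = 0.2000 * 136 * 10

272.0000 mm


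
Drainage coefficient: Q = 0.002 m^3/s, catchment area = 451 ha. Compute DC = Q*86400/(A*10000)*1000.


DC = Q * 86400 / (A * 10000) * 1000
DC = 0.002 * 86400 / (451 * 10000) * 1000
DC = 172800.0000 / 4510000

0.0383 mm/day


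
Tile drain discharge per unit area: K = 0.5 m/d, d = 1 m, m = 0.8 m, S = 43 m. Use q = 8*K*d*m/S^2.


q = 8*K*d*m/S^2
q = 8*0.5*1*0.8/43^2
q = 3.2000 / 1849

0.0017 m/d


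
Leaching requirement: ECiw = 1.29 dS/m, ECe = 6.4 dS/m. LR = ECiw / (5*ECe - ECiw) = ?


LR = ECiw / (5*ECe - ECiw)
LR = 1.29 / (5*6.4 - 1.29)
LR = 1.29 / 30.7100

0.0420


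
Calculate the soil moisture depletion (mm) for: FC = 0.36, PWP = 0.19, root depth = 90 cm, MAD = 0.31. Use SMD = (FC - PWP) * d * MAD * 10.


SMD = (FC - PWP) * d * MAD * 10
SMD = (0.36 - 0.19) * 90 * 0.31 * 10
SMD = 0.1700 * 90 * 0.31 * 10

47.4300 mm


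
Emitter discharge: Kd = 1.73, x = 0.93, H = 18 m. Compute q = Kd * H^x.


q = Kd * H^x = 1.73 * 18^0.93 = 1.73 * 14.702914

25.4360 L/h


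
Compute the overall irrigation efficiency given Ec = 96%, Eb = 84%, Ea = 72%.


Ec = 0.96, Eb = 0.84, Ea = 0.72
E = 0.96 * 0.84 * 0.72 * 100 = 58.0608%

58.0608 %


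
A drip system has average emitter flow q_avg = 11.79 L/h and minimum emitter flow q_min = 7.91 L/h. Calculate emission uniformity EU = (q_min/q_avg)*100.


EU = (q_min/q_avg)*100 = (7.91/11.79)*100 = 67.0908%

67.0908 %


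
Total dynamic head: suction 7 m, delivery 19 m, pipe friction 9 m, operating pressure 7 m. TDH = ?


TDH = Hs + Hd + hf + Hp = 7 + 19 + 9 + 7 = 42

42 m


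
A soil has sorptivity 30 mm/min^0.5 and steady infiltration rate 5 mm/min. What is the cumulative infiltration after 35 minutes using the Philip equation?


F = S*sqrt(t) + A*t
F = 30*sqrt(35) + 5*35
F = 30*5.916080 + 175

352.4824 mm


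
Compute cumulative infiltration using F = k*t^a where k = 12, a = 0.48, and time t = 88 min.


F = k * t^a = 12 * 88^0.48
F = 12 * 8.577321

102.9279 mm


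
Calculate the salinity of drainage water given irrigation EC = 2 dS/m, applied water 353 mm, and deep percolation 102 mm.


EC_dw = EC_iw * D_iw / D_dw
EC_dw = 2 * 353 / 102
EC_dw = 706 / 102

6.9216 dS/m


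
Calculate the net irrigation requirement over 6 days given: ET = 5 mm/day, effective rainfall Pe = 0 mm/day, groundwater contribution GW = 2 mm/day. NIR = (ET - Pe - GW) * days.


Daily deficit = ET - Pe - GW = 5 - 0 - 2 = 3 mm/day
NIR = 3 * 6 = 18 mm

18.0000 mm


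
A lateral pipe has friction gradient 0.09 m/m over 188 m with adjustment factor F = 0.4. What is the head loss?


hf = J * L * F = 0.09 * 188 * 0.4 = 6.7680 m

6.7680 m


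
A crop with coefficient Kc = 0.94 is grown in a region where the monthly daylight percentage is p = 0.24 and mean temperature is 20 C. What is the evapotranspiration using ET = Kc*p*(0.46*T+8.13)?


ET = Kc * p * (0.46*T + 8.13)
ET = 0.94 * 0.24 * (0.46*20 + 8.13)
ET = 0.94 * 0.24 * 17.3300

3.9096 mm/day


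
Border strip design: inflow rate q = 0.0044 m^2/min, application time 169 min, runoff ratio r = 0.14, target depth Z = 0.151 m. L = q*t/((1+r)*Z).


L = q*t/((1+r)*Z)
L = 0.0044*169/((1+0.14)*0.151)
L = 0.7436/0.17214

4.3197 m


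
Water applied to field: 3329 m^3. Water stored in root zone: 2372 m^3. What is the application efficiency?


Ea = V_root / V_field * 100 = 2372 / 3329 * 100 = 71.2526%

71.2526 %


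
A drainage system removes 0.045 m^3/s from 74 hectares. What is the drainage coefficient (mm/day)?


DC = Q * 86400 / (A * 10000) * 1000
DC = 0.045 * 86400 / (74 * 10000) * 1000
DC = 3888000.0000 / 740000

5.2541 mm/day


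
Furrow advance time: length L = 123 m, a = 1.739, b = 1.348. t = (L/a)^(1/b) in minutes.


t = (L/a)^(1/b)
t = (123/1.739)^(1/1.348)
t = 70.730305^(1/1.348)

23.5565 min


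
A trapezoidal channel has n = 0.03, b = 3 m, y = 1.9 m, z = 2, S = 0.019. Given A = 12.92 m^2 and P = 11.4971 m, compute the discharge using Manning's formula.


R = A/P = 12.92/11.4971 = 1.123762
Q = (1/0.03) * 12.92 * 1.123762^(2/3) * 0.019^0.5

64.1654 m^3/s


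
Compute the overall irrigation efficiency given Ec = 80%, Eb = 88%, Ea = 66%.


Ec = 0.8, Eb = 0.88, Ea = 0.66
E = 0.8 * 0.88 * 0.66 * 100 = 46.4640%

46.4640 %


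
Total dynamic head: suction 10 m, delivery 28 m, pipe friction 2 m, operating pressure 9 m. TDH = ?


TDH = Hs + Hd + hf + Hp = 10 + 28 + 2 + 9 = 49

49 m


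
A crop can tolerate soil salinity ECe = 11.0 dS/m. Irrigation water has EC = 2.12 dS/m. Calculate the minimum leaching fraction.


LR = ECiw / (5*ECe - ECiw)
LR = 2.12 / (5*11.0 - 2.12)
LR = 2.12 / 52.8800

0.0401


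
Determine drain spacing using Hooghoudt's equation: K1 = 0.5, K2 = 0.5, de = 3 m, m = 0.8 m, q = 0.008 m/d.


S^2 = 8*K2*de*m/q + 4*K1*m^2/q
S^2 = 8*0.5*3*0.8/0.008 + 4*0.5*0.8^2/0.008
S = sqrt(1360.0000)

36.8782 m


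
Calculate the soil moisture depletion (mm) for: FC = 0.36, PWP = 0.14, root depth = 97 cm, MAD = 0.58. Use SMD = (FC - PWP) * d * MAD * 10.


SMD = (FC - PWP) * d * MAD * 10
SMD = (0.36 - 0.14) * 97 * 0.58 * 10
SMD = 0.2200 * 97 * 0.58 * 10

123.7720 mm


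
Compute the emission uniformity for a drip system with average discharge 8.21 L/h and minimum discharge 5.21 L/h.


EU = (q_min/q_avg)*100 = (5.21/8.21)*100 = 63.4592%

63.4592 %


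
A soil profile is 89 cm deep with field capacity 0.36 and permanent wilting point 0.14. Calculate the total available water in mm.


AWC = (FC - PWP) * d * 10
AWC = (0.36 - 0.14) * 89 * 10
AWC = 0.2200 * 89 * 10

195.8000 mm


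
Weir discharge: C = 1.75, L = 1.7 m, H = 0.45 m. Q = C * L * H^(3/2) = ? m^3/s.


Q = C * L * H^(3/2) = 1.75 * 1.7 * 0.45^1.5 = 1.75 * 1.7 * 0.301869

0.8981 m^3/s


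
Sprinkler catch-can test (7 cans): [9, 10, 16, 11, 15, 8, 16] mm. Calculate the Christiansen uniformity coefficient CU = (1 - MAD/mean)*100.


mean = 12.142857 mm
MAD = 3.020408 mm
CU = (1 - 3.020408/12.142857)*100

75.1261 %


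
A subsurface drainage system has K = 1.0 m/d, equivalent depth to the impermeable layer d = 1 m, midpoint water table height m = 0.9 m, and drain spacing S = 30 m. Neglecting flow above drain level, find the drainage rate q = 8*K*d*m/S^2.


q = 8*K*d*m/S^2
q = 8*1.0*1*0.9/30^2
q = 7.2000 / 900

0.0080 m/d


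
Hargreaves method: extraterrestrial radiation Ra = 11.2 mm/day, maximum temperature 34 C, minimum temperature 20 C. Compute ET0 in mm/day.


Tmean = (Tmax + Tmin)/2 = (34 + 20)/2 = 27.0
ET0 = 0.0023 * 11.2 * (27.0 + 17.8) * sqrt(34 - 20)
ET0 = 0.0023 * 11.2 * 44.8 * 3.741657

4.3181 mm/day


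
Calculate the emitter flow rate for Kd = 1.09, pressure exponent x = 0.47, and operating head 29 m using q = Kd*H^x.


q = Kd * H^x = 1.09 * 29^0.47 = 1.09 * 4.867736

5.3058 L/h


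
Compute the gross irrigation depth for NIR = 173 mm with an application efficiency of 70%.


Ea = 70% = 0.7
GID = NIR / Ea = 173 / 0.7 = 247.1429 mm

247.1429 mm


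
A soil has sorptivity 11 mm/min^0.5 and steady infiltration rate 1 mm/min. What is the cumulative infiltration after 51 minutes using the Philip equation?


F = S*sqrt(t) + A*t
F = 11*sqrt(51) + 1*51
F = 11*7.141428 + 51

129.5557 mm


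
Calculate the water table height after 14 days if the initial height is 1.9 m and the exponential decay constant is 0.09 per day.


m = m0 * exp(-k*t)
m = 1.9 * exp(-0.09 * 14)
m = 1.9 * exp(-1.2600)

0.5389 m


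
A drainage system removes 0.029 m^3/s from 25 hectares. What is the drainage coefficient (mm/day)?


DC = Q * 86400 / (A * 10000) * 1000
DC = 0.029 * 86400 / (25 * 10000) * 1000
DC = 2505600.0000 / 250000

10.0224 mm/day


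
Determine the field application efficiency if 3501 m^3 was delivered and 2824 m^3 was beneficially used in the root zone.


Ea = V_root / V_field * 100 = 2824 / 3501 * 100 = 80.6627%

80.6627 %


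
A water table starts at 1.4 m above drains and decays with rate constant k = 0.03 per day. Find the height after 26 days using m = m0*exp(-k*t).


m = m0 * exp(-k*t)
m = 1.4 * exp(-0.03 * 26)
m = 1.4 * exp(-0.7800)

0.6418 m


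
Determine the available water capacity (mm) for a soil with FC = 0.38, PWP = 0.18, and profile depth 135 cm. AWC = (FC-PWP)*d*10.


AWC = (FC - PWP) * d * 10
AWC = (0.38 - 0.18) * 135 * 10
AWC = 0.2000 * 135 * 10

270.0000 mm


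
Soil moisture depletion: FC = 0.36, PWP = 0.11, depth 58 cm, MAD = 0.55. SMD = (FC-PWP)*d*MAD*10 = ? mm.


SMD = (FC - PWP) * d * MAD * 10
SMD = (0.36 - 0.11) * 58 * 0.55 * 10
SMD = 0.2500 * 58 * 0.55 * 10

79.7500 mm


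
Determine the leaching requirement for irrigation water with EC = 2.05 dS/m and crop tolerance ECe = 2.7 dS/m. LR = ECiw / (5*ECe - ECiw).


LR = ECiw / (5*ECe - ECiw)
LR = 2.05 / (5*2.7 - 2.05)
LR = 2.05 / 11.4500

0.1790


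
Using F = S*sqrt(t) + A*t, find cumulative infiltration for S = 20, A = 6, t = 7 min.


F = S*sqrt(t) + A*t
F = 20*sqrt(7) + 6*7
F = 20*2.645751 + 42

94.9150 mm


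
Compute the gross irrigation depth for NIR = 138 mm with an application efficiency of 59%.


Ea = 59% = 0.59
GID = NIR / Ea = 138 / 0.59 = 233.8983 mm

233.8983 mm


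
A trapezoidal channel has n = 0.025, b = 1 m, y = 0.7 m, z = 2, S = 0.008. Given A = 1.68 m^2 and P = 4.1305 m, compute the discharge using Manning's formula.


R = A/P = 1.68/4.1305 = 0.406730
Q = (1/0.025) * 1.68 * 0.406730^(2/3) * 0.008^0.5

3.2995 m^3/s


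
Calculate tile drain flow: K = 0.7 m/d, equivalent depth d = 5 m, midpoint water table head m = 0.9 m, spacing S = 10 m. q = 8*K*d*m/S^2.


q = 8*K*d*m/S^2
q = 8*0.7*5*0.9/10^2
q = 25.2000 / 100

0.2520 m/d


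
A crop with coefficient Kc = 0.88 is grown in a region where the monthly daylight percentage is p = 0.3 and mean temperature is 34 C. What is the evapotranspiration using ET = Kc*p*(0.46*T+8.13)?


ET = Kc * p * (0.46*T + 8.13)
ET = 0.88 * 0.3 * (0.46*34 + 8.13)
ET = 0.88 * 0.3 * 23.7700

6.2753 mm/day


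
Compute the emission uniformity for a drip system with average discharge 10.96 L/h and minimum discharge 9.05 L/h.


EU = (q_min/q_avg)*100 = (9.05/10.96)*100 = 82.5730%

82.5730 %


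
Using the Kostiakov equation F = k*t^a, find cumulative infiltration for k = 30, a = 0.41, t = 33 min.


F = k * t^a = 30 * 33^0.41
F = 30 * 4.193636

125.8091 mm


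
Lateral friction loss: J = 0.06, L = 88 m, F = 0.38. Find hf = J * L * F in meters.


hf = J * L * F = 0.06 * 88 * 0.38 = 2.0064 m

2.0064 m


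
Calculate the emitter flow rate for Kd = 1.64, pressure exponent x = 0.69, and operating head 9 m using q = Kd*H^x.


q = Kd * H^x = 1.64 * 9^0.69 = 1.64 * 4.554360

7.4692 L/h


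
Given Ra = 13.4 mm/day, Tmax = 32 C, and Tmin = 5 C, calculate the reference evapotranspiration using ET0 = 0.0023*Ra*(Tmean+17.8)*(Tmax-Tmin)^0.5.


Tmean = (Tmax + Tmin)/2 = (32 + 5)/2 = 18.5
ET0 = 0.0023 * 13.4 * (18.5 + 17.8) * sqrt(32 - 5)
ET0 = 0.0023 * 13.4 * 36.3 * 5.196152

5.8133 mm/day


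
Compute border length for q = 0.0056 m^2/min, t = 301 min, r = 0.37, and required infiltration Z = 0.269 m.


L = q*t/((1+r)*Z)
L = 0.0056*301/((1+0.37)*0.269)
L = 1.6856/0.36853

4.5738 m


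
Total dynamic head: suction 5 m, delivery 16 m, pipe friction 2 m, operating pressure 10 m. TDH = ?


TDH = Hs + Hd + hf + Hp = 5 + 16 + 2 + 10 = 33

33 m


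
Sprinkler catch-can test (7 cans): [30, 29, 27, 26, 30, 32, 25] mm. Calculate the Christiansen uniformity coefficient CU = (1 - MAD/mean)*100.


mean = 28.428571 mm
MAD = 2.081633 mm
CU = (1 - 2.081633/28.428571)*100

92.6777 %


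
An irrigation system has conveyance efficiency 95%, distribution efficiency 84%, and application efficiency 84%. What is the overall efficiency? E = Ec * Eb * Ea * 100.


Ec = 0.95, Eb = 0.84, Ea = 0.84
E = 0.95 * 0.84 * 0.84 * 100 = 67.0320%

67.0320 %


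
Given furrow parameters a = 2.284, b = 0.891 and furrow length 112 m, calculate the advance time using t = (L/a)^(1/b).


t = (L/a)^(1/b)
t = (112/2.284)^(1/0.891)
t = 49.036778^(1/0.891)

78.9462 min


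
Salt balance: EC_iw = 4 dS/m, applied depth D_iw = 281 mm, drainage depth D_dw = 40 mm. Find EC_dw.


EC_dw = EC_iw * D_iw / D_dw
EC_dw = 4 * 281 / 40
EC_dw = 1124 / 40

28.1000 dS/m


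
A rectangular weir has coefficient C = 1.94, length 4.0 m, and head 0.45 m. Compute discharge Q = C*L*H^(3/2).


Q = C * L * H^(3/2) = 1.94 * 4.0 * 0.45^1.5 = 1.94 * 4.0 * 0.301869

2.3425 m^3/s


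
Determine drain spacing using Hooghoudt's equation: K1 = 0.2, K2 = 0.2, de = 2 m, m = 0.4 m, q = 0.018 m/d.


S^2 = 8*K2*de*m/q + 4*K1*m^2/q
S^2 = 8*0.2*2*0.4/0.018 + 4*0.2*0.4^2/0.018
S = sqrt(78.2222)

8.8443 m


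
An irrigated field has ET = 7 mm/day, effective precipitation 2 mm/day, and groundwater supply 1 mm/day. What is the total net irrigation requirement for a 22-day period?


Daily deficit = ET - Pe - GW = 7 - 2 - 1 = 4 mm/day
NIR = 4 * 22 = 88 mm

88.0000 mm


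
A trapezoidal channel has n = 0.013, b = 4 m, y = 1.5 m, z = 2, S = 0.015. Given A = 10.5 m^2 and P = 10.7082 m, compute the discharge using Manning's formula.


R = A/P = 10.5/10.7082 = 0.980557
Q = (1/0.013) * 10.5 * 0.980557^(2/3) * 0.015^0.5

97.6353 m^3/s


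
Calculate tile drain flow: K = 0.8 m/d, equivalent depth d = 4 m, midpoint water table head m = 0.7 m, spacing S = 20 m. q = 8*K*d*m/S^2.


q = 8*K*d*m/S^2
q = 8*0.8*4*0.7/20^2
q = 17.9200 / 400

0.0448 m/d


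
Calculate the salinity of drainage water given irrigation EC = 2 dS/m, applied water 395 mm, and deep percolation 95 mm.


EC_dw = EC_iw * D_iw / D_dw
EC_dw = 2 * 395 / 95
EC_dw = 790 / 95

8.3158 dS/m


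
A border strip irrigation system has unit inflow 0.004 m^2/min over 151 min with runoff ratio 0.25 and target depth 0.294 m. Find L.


L = q*t/((1+r)*Z)
L = 0.004*151/((1+0.25)*0.294)
L = 0.604/0.3675

1.6435 m


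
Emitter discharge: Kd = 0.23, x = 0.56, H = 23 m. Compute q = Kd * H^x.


q = Kd * H^x = 0.23 * 23^0.56 = 0.23 * 5.788521

1.3314 L/h


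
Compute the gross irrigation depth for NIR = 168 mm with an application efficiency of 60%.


Ea = 60% = 0.6
GID = NIR / Ea = 168 / 0.6 = 280.0000 mm

280.0000 mm


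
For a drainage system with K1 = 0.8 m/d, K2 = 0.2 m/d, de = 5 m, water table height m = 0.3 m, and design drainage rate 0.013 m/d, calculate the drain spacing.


S^2 = 8*K2*de*m/q + 4*K1*m^2/q
S^2 = 8*0.2*5*0.3/0.013 + 4*0.8*0.3^2/0.013
S = sqrt(206.7692)

14.3795 m


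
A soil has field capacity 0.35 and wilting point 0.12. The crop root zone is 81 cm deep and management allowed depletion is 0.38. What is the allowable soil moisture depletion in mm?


SMD = (FC - PWP) * d * MAD * 10
SMD = (0.35 - 0.12) * 81 * 0.38 * 10
SMD = 0.2300 * 81 * 0.38 * 10

70.7940 mm


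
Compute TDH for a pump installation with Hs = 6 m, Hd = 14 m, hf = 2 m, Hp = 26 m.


TDH = Hs + Hd + hf + Hp = 6 + 14 + 2 + 26 = 48

48 m


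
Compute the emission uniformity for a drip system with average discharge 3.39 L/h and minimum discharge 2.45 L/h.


EU = (q_min/q_avg)*100 = (2.45/3.39)*100 = 72.2714%

72.2714 %


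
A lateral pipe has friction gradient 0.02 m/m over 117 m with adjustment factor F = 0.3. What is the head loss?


hf = J * L * F = 0.02 * 117 * 0.3 = 0.7020 m

0.7020 m


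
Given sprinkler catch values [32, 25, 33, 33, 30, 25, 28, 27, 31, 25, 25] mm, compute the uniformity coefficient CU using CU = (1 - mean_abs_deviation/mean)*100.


mean = 28.545455 mm
MAD = 2.958678 mm
CU = (1 - 2.958678/28.545455)*100

89.6352 %


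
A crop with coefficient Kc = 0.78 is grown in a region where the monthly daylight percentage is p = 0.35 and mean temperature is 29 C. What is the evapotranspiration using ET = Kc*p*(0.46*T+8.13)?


ET = Kc * p * (0.46*T + 8.13)
ET = 0.78 * 0.35 * (0.46*29 + 8.13)
ET = 0.78 * 0.35 * 21.4700

5.8613 mm/day


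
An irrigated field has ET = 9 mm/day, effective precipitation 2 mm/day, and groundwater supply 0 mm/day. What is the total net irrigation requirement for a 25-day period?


Daily deficit = ET - Pe - GW = 9 - 2 - 0 = 7 mm/day
NIR = 7 * 25 = 175 mm

175.0000 mm


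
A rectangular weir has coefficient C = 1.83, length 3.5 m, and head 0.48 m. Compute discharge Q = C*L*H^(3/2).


Q = C * L * H^(3/2) = 1.83 * 3.5 * 0.48^1.5 = 1.83 * 3.5 * 0.332554

2.1300 m^3/s


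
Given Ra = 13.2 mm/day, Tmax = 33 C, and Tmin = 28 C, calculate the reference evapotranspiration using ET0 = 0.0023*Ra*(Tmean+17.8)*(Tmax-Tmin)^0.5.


Tmean = (Tmax + Tmin)/2 = (33 + 28)/2 = 30.5
ET0 = 0.0023 * 13.2 * (30.5 + 17.8) * sqrt(33 - 28)
ET0 = 0.0023 * 13.2 * 48.3 * 2.236068

3.2789 mm/day


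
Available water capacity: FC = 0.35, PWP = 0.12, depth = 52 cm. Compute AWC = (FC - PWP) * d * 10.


AWC = (FC - PWP) * d * 10
AWC = (0.35 - 0.12) * 52 * 10
AWC = 0.2300 * 52 * 10

119.6000 mm


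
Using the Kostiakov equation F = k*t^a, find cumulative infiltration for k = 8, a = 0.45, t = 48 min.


F = k * t^a = 8 * 48^0.45
F = 8 * 5.708980

45.6718 mm


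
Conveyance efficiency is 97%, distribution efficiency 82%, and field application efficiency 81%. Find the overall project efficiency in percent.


Ec = 0.97, Eb = 0.82, Ea = 0.81
E = 0.97 * 0.82 * 0.81 * 100 = 64.4274%

64.4274 %


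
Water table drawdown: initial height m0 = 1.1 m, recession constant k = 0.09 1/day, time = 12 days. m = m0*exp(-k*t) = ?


m = m0 * exp(-k*t)
m = 1.1 * exp(-0.09 * 12)
m = 1.1 * exp(-1.0800)

0.3736 m


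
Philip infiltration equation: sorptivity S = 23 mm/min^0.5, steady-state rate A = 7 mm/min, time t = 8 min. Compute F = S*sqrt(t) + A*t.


F = S*sqrt(t) + A*t
F = 23*sqrt(8) + 7*8
F = 23*2.828427 + 56

121.0538 mm


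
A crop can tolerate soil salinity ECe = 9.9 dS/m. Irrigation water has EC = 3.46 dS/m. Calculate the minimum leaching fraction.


LR = ECiw / (5*ECe - ECiw)
LR = 3.46 / (5*9.9 - 3.46)
LR = 3.46 / 46.0400

0.0752


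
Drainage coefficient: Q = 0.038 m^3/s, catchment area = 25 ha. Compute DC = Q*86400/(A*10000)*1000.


DC = Q * 86400 / (A * 10000) * 1000
DC = 0.038 * 86400 / (25 * 10000) * 1000
DC = 3283200.0000 / 250000

13.1328 mm/day


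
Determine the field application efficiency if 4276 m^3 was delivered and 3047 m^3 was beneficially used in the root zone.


Ea = V_root / V_field * 100 = 3047 / 4276 * 100 = 71.2582%

71.2582 %


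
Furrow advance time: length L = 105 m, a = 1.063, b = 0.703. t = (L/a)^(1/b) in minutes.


t = (L/a)^(1/b)
t = (105/1.063)^(1/0.703)
t = 98.777046^(1/0.703)

687.6201 min


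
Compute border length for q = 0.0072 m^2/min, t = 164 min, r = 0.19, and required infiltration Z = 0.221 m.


L = q*t/((1+r)*Z)
L = 0.0072*164/((1+0.19)*0.221)
L = 1.1808/0.26299

4.4899 m


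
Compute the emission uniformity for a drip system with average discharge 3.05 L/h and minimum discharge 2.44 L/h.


EU = (q_min/q_avg)*100 = (2.44/3.05)*100 = 80.0000%

80.0000 %


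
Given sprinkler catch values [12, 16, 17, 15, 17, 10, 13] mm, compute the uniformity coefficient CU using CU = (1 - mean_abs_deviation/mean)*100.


mean = 14.285714 mm
MAD = 2.244898 mm
CU = (1 - 2.244898/14.285714)*100

84.2857 %


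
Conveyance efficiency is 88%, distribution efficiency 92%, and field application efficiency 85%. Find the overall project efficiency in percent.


Ec = 0.88, Eb = 0.92, Ea = 0.85
E = 0.88 * 0.92 * 0.85 * 100 = 68.8160%

68.8160 %


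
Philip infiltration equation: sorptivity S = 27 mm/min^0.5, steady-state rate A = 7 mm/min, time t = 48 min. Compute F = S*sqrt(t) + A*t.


F = S*sqrt(t) + A*t
F = 27*sqrt(48) + 7*48
F = 27*6.928203 + 336

523.0615 mm


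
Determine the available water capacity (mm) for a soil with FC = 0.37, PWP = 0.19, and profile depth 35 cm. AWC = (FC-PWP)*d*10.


AWC = (FC - PWP) * d * 10
AWC = (0.37 - 0.19) * 35 * 10
AWC = 0.1800 * 35 * 10

63.0000 mm


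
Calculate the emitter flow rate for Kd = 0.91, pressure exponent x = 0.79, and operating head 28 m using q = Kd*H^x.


q = Kd * H^x = 0.91 * 28^0.79 = 0.91 * 13.907685

12.6560 L/h


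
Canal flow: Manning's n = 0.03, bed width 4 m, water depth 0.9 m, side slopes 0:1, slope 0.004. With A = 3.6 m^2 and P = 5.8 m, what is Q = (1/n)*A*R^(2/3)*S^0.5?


R = A/P = 3.6/5.8 = 0.620690
Q = (1/0.03) * 3.6 * 0.620690^(2/3) * 0.004^0.5

5.5224 m^3/s


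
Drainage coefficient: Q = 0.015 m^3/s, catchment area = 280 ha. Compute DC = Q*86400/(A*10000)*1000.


DC = Q * 86400 / (A * 10000) * 1000
DC = 0.015 * 86400 / (280 * 10000) * 1000
DC = 1296000.0000 / 2800000

0.4629 mm/day


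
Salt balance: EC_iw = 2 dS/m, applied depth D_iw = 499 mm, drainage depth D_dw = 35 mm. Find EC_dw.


EC_dw = EC_iw * D_iw / D_dw
EC_dw = 2 * 499 / 35
EC_dw = 998 / 35

28.5143 dS/m


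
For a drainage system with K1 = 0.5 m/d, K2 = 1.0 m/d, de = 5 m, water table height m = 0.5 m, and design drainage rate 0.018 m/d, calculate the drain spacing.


S^2 = 8*K2*de*m/q + 4*K1*m^2/q
S^2 = 8*1.0*5*0.5/0.018 + 4*0.5*0.5^2/0.018
S = sqrt(1138.8889)

33.7474 m


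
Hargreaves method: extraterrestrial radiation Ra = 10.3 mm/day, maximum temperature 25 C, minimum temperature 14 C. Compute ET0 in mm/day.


Tmean = (Tmax + Tmin)/2 = (25 + 14)/2 = 19.5
ET0 = 0.0023 * 10.3 * (19.5 + 17.8) * sqrt(25 - 14)
ET0 = 0.0023 * 10.3 * 37.3 * 3.316625

2.9307 mm/day


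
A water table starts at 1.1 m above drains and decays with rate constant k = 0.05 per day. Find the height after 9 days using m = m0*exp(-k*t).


m = m0 * exp(-k*t)
m = 1.1 * exp(-0.05 * 9)
m = 1.1 * exp(-0.4500)

0.7014 m


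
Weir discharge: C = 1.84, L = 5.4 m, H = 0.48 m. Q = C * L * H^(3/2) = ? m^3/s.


Q = C * L * H^(3/2) = 1.84 * 5.4 * 0.48^1.5 = 1.84 * 5.4 * 0.332554

3.3043 m^3/s


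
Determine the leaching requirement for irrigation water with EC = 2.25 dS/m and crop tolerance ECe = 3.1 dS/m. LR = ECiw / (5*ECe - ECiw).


LR = ECiw / (5*ECe - ECiw)
LR = 2.25 / (5*3.1 - 2.25)
LR = 2.25 / 13.2500

0.1698


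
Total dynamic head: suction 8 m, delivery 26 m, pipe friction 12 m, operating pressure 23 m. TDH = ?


TDH = Hs + Hd + hf + Hp = 8 + 26 + 12 + 23 = 69

69 m


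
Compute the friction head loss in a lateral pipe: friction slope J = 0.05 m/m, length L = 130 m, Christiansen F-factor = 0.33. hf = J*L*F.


hf = J * L * F = 0.05 * 130 * 0.33 = 2.1450 m

2.1450 m


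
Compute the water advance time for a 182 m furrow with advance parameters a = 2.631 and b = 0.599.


t = (L/a)^(1/b)
t = (182/2.631)^(1/0.599)
t = 69.175219^(1/0.599)

1179.5157 min


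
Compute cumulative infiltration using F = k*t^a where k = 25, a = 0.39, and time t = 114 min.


F = k * t^a = 25 * 114^0.39
F = 25 * 6.341513

158.5378 mm


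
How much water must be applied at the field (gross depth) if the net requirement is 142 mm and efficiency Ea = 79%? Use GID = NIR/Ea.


Ea = 79% = 0.79
GID = NIR / Ea = 142 / 0.79 = 179.7468 mm

179.7468 mm


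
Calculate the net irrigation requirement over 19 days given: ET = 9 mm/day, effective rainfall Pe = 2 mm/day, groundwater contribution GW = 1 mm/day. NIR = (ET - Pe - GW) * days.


Daily deficit = ET - Pe - GW = 9 - 2 - 1 = 6 mm/day
NIR = 6 * 19 = 114 mm

114.0000 mm


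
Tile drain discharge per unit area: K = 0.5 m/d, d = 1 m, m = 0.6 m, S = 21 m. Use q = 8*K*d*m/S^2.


q = 8*K*d*m/S^2
q = 8*0.5*1*0.6/21^2
q = 2.4000 / 441

0.0054 m/d


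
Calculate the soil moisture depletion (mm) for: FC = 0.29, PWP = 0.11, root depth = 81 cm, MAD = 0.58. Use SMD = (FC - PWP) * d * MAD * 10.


SMD = (FC - PWP) * d * MAD * 10
SMD = (0.29 - 0.11) * 81 * 0.58 * 10
SMD = 0.1800 * 81 * 0.58 * 10

84.5640 mm


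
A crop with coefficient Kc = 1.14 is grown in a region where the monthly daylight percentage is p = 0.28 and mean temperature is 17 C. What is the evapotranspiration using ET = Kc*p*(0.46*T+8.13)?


ET = Kc * p * (0.46*T + 8.13)
ET = 1.14 * 0.28 * (0.46*17 + 8.13)
ET = 1.14 * 0.28 * 15.9500

5.0912 mm/day


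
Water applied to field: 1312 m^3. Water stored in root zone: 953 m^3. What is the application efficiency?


Ea = V_root / V_field * 100 = 953 / 1312 * 100 = 72.6372%

72.6372 %


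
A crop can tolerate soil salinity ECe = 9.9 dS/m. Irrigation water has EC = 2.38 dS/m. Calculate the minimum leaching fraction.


LR = ECiw / (5*ECe - ECiw)
LR = 2.38 / (5*9.9 - 2.38)
LR = 2.38 / 47.1200

0.0505


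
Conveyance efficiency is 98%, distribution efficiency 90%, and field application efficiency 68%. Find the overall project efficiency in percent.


Ec = 0.98, Eb = 0.9, Ea = 0.68
E = 0.98 * 0.9 * 0.68 * 100 = 59.9760%

59.9760 %


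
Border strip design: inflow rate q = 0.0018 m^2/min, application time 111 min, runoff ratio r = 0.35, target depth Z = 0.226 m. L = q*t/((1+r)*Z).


L = q*t/((1+r)*Z)
L = 0.0018*111/((1+0.35)*0.226)
L = 0.1998/0.3051

0.6549 m


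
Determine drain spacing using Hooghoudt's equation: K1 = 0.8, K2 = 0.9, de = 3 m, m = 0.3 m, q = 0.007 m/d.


S^2 = 8*K2*de*m/q + 4*K1*m^2/q
S^2 = 8*0.9*3*0.3/0.007 + 4*0.8*0.3^2/0.007
S = sqrt(966.8571)

31.0943 m


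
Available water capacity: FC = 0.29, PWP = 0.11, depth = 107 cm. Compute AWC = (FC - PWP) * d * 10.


AWC = (FC - PWP) * d * 10
AWC = (0.29 - 0.11) * 107 * 10
AWC = 0.1800 * 107 * 10

192.6000 mm


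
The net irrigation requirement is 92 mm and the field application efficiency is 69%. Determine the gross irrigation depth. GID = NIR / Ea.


Ea = 69% = 0.69
GID = NIR / Ea = 92 / 0.69 = 133.3333 mm

133.3333 mm
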